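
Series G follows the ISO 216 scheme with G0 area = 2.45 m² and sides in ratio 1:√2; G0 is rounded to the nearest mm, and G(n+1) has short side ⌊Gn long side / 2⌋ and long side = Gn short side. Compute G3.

Let G0's short side be w mm. w · w√2 = 2.45 m² = 2,450,000 mm², so w ≈ 1316.2 mm and w√2 ≈ 1861.4 mm → G0 = 1316 × 1861 mm.
G1: ⌊1861/2⌋ × 1316 = 930 × 1316 mm
G2: ⌊1316/2⌋ × 930 = 658 × 930 mm
G3: ⌊930/2⌋ × 658 = 465 × 658 mm

465 × 658 mm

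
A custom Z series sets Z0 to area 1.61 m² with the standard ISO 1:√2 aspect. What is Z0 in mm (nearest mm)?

1067 × 1509 mm

Let the short side be w mm. Then w · w√2 = 1.61 m² = 1,610,000 mm².
w² = 1,610,000/√2, so w ≈ 1067.0 mm; long side = w√2 ≈ 1508.9 mm.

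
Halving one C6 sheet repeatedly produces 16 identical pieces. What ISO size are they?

C10

16 = 2^4, so 4 halving steps.
C6 → C7 → … → C10 after 4 steps.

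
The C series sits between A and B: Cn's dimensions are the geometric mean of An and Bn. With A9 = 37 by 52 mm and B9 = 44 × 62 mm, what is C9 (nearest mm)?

40 × 57 mm

Short side: √(37 · 44) = √1628 ≈ 40.3 → 40 mm
Long side: √(52 · 62) = √3224 ≈ 56.8 → 57 mm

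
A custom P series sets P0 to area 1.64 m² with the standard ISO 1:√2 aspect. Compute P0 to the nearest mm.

1077 × 1523 mm

Let the short side be w mm. Then w · w√2 = 1.64 m² = 1,640,000 mm².
w² = 1,640,000/√2, so w ≈ 1076.9 mm; long side = w√2 ≈ 1522.9 mm.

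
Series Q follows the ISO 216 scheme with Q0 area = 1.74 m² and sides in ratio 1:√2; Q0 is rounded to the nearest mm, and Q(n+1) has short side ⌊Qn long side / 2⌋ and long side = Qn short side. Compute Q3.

392 × 554 mm

Let Q0's short side be w mm. w · w√2 = 1.74 m² = 1,740,000 mm², so w ≈ 1109.2 mm and w√2 ≈ 1568.7 mm → Q0 = 1109 × 1569 mm.
Q1: ⌊1569/2⌋ × 1109 = 784 × 1109 mm
Q2: ⌊1109/2⌋ × 784 = 554 × 784 mm
Q3: ⌊784/2⌋ × 554 = 392 × 554 mm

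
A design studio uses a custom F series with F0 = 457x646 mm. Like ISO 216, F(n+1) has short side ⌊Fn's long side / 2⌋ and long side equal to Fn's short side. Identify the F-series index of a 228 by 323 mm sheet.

F0: 457 × 646 mm
F1: 323 × 457 mm
F2: 228 × 323 mm
F3: 161 × 228 mm
→ matches F2.

F2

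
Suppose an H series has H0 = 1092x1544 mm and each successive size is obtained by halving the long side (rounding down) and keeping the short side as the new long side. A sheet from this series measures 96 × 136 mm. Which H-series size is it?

H0: 1092 × 1544 mm
H1: 772 × 1092 mm
H2: 546 × 772 mm
H3: 386 × 546 mm
H4: 273 × 386 mm
H5: 193 × 273 mm
H6: 136 × 193 mm
H7: 96 × 136 mm
H8: 68 × 96 mm
→ matches H7.

H7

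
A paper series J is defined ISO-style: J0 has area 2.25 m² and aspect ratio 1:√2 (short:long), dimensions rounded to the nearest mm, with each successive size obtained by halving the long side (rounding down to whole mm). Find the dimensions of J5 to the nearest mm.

223 × 315 mm

Let J0's short side be w mm. w · w√2 = 2.25 m² = 2,250,000 mm², so w ≈ 1261.3 mm and w√2 ≈ 1783.8 mm → J0 = 1261 × 1784 mm.
J1: ⌊1784/2⌋ × 1261 = 892 × 1261 mm
J2: ⌊1261/2⌋ × 892 = 630 × 892 mm
J3: ⌊892/2⌋ × 630 = 446 × 630 mm
J4: ⌊630/2⌋ × 446 = 315 × 446 mm
J5: ⌊446/2⌋ × 315 = 223 × 315 mm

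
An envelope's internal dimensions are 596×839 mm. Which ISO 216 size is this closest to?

A1 (594 × 841 mm)

Aspect ratio 839/596 ≈ 1.408 — close to the ISO √2 ≈ 1.414.
In the A-series (A0 area = 1 m²): A1 = 594 × 841 mm.
Off by 4 mm total — nearest standard size.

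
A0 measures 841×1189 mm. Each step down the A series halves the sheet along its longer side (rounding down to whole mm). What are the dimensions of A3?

297 × 420 mm

A1: ⌊1189/2⌋ × 841 = 594 × 841 mm
A2: ⌊841/2⌋ × 594 = 420 × 594 mm
A3: ⌊594/2⌋ × 420 = 297 × 420 mm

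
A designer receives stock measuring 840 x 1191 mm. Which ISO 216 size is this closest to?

A0 (841 × 1189 mm)

Aspect ratio 1191/840 ≈ 1.418 — close to the ISO √2 ≈ 1.414.
In the A-series (A0 area = 1 m²): A0 = 841 × 1189 mm.
Off by 3 mm total — nearest standard size.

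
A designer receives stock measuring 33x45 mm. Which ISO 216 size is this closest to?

Aspect ratio 45/33 ≈ 1.364 (ISO target is √2 ≈ 1.414).
In the B-series (B0 = 1000 × 1414 mm): B10 = 31 × 44 mm.
Off by 3 mm total — nearest standard size.

B10 (31 × 44 mm)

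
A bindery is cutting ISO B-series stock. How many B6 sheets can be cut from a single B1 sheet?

32

Each ISO step halves the sheet: 1 × B1 → 2 × B2 → 4 × B3 → 8 × B4 → …
From B1 to B6 is 5 halving steps: 2^5 = 32.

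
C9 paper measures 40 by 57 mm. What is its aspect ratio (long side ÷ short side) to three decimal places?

1.425

57 / 40 = 1.425
ISO 216 targets √2 ≈ 1.414; the +0.011 deviation is from mm rounding.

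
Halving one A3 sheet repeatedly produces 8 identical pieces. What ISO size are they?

A6

8 = 2^3, so 3 halving steps.
A3 → A4 → … → A6 after 3 steps.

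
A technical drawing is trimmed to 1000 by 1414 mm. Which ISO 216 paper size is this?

Aspect ratio 1414/1000 ≈ 1.414 — close to the ISO √2 ≈ 1.414.
In the B-series (B0 = 1000 × 1414 mm): B0 = 1000 × 1414 mm.

B0 (1000 × 1414 mm)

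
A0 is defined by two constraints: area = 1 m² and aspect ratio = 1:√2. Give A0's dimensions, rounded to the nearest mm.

Let the short side be w mm. Then the long side is w√2 and w · w√2 = 10⁶ mm².
w² = 10⁶/√2, so w = 1000 / 2^(1/4) ≈ 840.9 mm; long side = 1000 · 2^(1/4) ≈ 1189.2 mm.

841 × 1189 mm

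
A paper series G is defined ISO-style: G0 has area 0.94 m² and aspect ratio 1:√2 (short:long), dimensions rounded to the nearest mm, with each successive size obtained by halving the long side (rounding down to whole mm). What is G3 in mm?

288 × 407 mm

Let G0's short side be w mm. w · w√2 = 0.94 m² = 940,000 mm², so w ≈ 815.3 mm and w√2 ≈ 1153.0 mm → G0 = 815 × 1153 mm.
G1: ⌊1153/2⌋ × 815 = 576 × 815 mm
G2: ⌊815/2⌋ × 576 = 407 × 576 mm
G3: ⌊576/2⌋ × 407 = 288 × 407 mm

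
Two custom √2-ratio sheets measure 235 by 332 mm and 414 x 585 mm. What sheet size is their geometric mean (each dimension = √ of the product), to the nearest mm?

312 × 441 mm

Short side: √(235 · 414) = √97290 ≈ 311.9 → 312 mm
Long side: √(332 · 585) = √194220 ≈ 440.7 → 441 mm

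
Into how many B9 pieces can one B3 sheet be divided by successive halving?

Each ISO step halves the sheet: 1 × B3 → 2 × B4 → 4 × B5 → 8 × B6 → …
From B3 to B9 is 6 halving steps: 2^6 = 64.

64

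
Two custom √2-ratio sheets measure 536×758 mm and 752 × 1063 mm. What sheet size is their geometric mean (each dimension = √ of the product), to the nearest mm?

635 × 898 mm

Short side: √(536 · 752) = √403072 ≈ 634.9 → 635 mm
Long side: √(758 · 1063) = √805754 ≈ 897.6 → 898 mm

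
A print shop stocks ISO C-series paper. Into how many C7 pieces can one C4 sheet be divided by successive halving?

Each ISO step halves the sheet: 1 × C4 → 2 × C5 → 4 × C6 → 8 × C7
From C4 to C7 is 3 halving steps: 2^3 = 8.

8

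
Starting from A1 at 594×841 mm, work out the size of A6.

105 × 148 mm

A2: ⌊841/2⌋ × 594 = 420 × 594 mm
A3: ⌊594/2⌋ × 420 = 297 × 420 mm
A4: ⌊420/2⌋ × 297 = 210 × 297 mm
A5: ⌊297/2⌋ × 210 = 148 × 210 mm
A6: ⌊210/2⌋ × 148 = 105 × 148 mm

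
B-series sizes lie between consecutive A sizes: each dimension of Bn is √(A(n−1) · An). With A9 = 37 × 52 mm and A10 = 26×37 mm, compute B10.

31 × 44 mm

Short side: √(37 · 26) = √962 ≈ 31.0 → 31 mm
Long side: √(52 · 37) = √1924 ≈ 43.9 → 44 mm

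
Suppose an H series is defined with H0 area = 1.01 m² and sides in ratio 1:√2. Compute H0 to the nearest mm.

Let the short side be w mm. Then w · w√2 = 1.01 m² = 1,010,000 mm².
w² = 1,010,000/√2, so w ≈ 845.1 mm; long side = w√2 ≈ 1195.1 mm.

845 × 1195 mm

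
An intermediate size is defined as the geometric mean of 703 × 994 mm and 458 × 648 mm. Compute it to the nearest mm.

Short side: √(703 · 458) = √321974 ≈ 567.4 → 567 mm
Long side: √(994 · 648) = √644112 ≈ 802.6 → 803 mm

567 × 803 mm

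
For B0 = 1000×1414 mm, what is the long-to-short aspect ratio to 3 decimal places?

1414 / 1000 = 1.414
Matches √2 ≈ 1.414 — the ISO 216 defining ratio.

1.414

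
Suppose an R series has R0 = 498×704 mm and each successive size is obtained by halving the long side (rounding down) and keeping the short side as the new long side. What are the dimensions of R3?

R1: ⌊704/2⌋ × 498 = 352 × 498 mm
R2: ⌊498/2⌋ × 352 = 249 × 352 mm
R3: ⌊352/2⌋ × 249 = 176 × 249 mm

176 × 249 mm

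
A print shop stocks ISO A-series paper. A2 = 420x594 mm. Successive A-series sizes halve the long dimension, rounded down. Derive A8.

52 × 74 mm

A3: ⌊594/2⌋ × 420 = 297 × 420 mm
A4: ⌊420/2⌋ × 297 = 210 × 297 mm
A5: ⌊297/2⌋ × 210 = 148 × 210 mm
A6: ⌊210/2⌋ × 148 = 105 × 148 mm
A7: ⌊148/2⌋ × 105 = 74 × 105 mm
A8: ⌊105/2⌋ × 74 = 52 × 74 mm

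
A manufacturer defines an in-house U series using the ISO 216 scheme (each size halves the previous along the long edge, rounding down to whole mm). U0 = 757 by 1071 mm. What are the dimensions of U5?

133 × 189 mm

U1: ⌊1071/2⌋ × 757 = 535 × 757 mm
U2: ⌊757/2⌋ × 535 = 378 × 535 mm
U3: ⌊535/2⌋ × 378 = 267 × 378 mm
U4: ⌊378/2⌋ × 267 = 189 × 267 mm
U5: ⌊267/2⌋ × 189 = 133 × 189 mm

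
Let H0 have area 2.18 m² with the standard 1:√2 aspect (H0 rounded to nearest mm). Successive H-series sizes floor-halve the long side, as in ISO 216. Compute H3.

439 × 621 mm

Let H0's short side be w mm. w · w√2 = 2.18 m² = 2,180,000 mm², so w ≈ 1241.6 mm and w√2 ≈ 1755.8 mm → H0 = 1242 × 1756 mm.
H1: ⌊1756/2⌋ × 1242 = 878 × 1242 mm
H2: ⌊1242/2⌋ × 878 = 621 × 878 mm
H3: ⌊878/2⌋ × 621 = 439 × 621 mm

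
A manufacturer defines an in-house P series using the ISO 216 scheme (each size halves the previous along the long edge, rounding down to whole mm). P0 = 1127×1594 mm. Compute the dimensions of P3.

P1 = 797 × 1127 mm (from P0 by 1 halving).
P2: ⌊1127/2⌋ × 797 = 563 × 797 mm
P3: ⌊797/2⌋ × 563 = 398 × 563 mm

398 × 563 mm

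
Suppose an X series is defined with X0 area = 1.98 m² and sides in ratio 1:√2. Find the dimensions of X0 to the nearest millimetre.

1183 × 1673 mm

Let the short side be w mm. Then w · w√2 = 1.98 m² = 1,980,000 mm².
w² = 1,980,000/√2, so w ≈ 1183.2 mm; long side = w√2 ≈ 1673.4 mm.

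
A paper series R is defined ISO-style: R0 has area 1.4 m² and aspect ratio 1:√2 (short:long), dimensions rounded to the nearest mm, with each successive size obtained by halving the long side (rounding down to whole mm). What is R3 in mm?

351 × 497 mm

Let R0's short side be w mm. w · w√2 = 1.4 m² = 1,400,000 mm², so w ≈ 995.0 mm and w√2 ≈ 1407.1 mm → R0 = 995 × 1407 mm.
R1: ⌊1407/2⌋ × 995 = 703 × 995 mm
R2: ⌊995/2⌋ × 703 = 497 × 703 mm
R3: ⌊703/2⌋ × 497 = 351 × 497 mm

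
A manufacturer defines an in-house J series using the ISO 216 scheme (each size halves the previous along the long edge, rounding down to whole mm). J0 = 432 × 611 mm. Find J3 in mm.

J1: ⌊611/2⌋ × 432 = 305 × 432 mm
J2: ⌊432/2⌋ × 305 = 216 × 305 mm
J3: ⌊305/2⌋ × 216 = 152 × 216 mm

152 × 216 mm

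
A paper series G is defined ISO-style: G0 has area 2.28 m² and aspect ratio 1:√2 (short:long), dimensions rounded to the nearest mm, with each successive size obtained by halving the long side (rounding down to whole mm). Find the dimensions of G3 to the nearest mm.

Let G0's short side be w mm. w · w√2 = 2.28 m² = 2,280,000 mm², so w ≈ 1269.7 mm and w√2 ≈ 1795.7 mm → G0 = 1270 × 1796 mm.
G1: ⌊1796/2⌋ × 1270 = 898 × 1270 mm
G2: ⌊1270/2⌋ × 898 = 635 × 898 mm
G3: ⌊898/2⌋ × 635 = 449 × 635 mm

449 × 635 mm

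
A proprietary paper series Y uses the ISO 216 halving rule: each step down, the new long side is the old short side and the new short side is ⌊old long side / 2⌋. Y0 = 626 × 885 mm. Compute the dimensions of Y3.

221 × 313 mm

Y1: ⌊885/2⌋ × 626 = 442 × 626 mm
Y2: ⌊626/2⌋ × 442 = 313 × 442 mm
Y3: ⌊442/2⌋ × 313 = 221 × 313 mm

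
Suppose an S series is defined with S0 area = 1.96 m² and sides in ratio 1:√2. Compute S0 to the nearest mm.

1177 × 1665 mm

Let the short side be w mm. Then w · w√2 = 1.96 m² = 1,960,000 mm².
w² = 1,960,000/√2, so w ≈ 1177.3 mm; long side = w√2 ≈ 1664.9 mm.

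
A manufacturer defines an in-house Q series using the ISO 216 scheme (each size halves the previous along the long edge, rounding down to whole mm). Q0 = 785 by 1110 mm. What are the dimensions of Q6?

Q1 = 555 × 785 mm (from Q0 by 1 halving).
Q2: ⌊785/2⌋ × 555 = 392 × 555 mm
Q3: ⌊555/2⌋ × 392 = 277 × 392 mm
Q4: ⌊392/2⌋ × 277 = 196 × 277 mm
Q5: ⌊277/2⌋ × 196 = 138 × 196 mm
Q6: ⌊196/2⌋ × 138 = 98 × 138 mm

98 × 138 mm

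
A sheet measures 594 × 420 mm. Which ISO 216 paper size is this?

Aspect ratio 594/420 ≈ 1.414 — close to the ISO √2 ≈ 1.414.
In the A-series (A0 area = 1 m²): A2 = 420 × 594 mm.

A2 (420 × 594 mm)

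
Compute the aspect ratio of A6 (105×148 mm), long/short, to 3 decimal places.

148 / 105 = 1.410
ISO 216 targets √2 ≈ 1.414; the -0.005 deviation is from mm rounding.

1.410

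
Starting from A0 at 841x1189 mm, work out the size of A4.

A1: ⌊1189/2⌋ × 841 = 594 × 841 mm
A2: ⌊841/2⌋ × 594 = 420 × 594 mm
A3: ⌊594/2⌋ × 420 = 297 × 420 mm
A4: ⌊420/2⌋ × 297 = 210 × 297 mm

210 × 297 mm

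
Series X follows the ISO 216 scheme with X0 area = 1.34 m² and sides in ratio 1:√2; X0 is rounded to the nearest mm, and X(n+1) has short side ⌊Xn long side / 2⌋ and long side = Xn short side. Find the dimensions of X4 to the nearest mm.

Let X0's short side be w mm. w · w√2 = 1.34 m² = 1,340,000 mm², so w ≈ 973.4 mm and w√2 ≈ 1376.6 mm → X0 = 973 × 1377 mm.
X1: ⌊1377/2⌋ × 973 = 688 × 973 mm
X2: ⌊973/2⌋ × 688 = 486 × 688 mm
X3: ⌊688/2⌋ × 486 = 344 × 486 mm
X4: ⌊486/2⌋ × 344 = 243 × 344 mm

243 × 344 mm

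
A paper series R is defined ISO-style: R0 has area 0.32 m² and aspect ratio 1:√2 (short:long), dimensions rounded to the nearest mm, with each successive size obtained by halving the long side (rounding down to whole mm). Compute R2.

Let R0's short side be w mm. w · w√2 = 0.32 m² = 320,000 mm², so w ≈ 475.7 mm and w√2 ≈ 672.7 mm → R0 = 476 × 673 mm.
R1: ⌊673/2⌋ × 476 = 336 × 476 mm
R2: ⌊476/2⌋ × 336 = 238 × 336 mm

238 × 336 mm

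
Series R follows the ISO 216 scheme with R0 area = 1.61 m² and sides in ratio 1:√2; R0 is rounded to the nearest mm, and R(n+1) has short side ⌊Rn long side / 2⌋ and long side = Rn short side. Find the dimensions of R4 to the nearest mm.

266 × 377 mm

Let R0's short side be w mm. w · w√2 = 1.61 m² = 1,610,000 mm², so w ≈ 1067.0 mm and w√2 ≈ 1508.9 mm → R0 = 1067 × 1509 mm.
R1: ⌊1509/2⌋ × 1067 = 754 × 1067 mm
R2: ⌊1067/2⌋ × 754 = 533 × 754 mm
R3: ⌊754/2⌋ × 533 = 377 × 533 mm
R4: ⌊533/2⌋ × 377 = 266 × 377 mm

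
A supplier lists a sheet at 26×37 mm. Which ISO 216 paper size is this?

Aspect ratio 37/26 ≈ 1.423 — close to the ISO √2 ≈ 1.414.
In the A-series (A0 area = 1 m²): A10 = 26 × 37 mm.

A10 (26 × 37 mm)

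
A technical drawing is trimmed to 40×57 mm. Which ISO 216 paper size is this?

Aspect ratio 57/40 ≈ 1.425 — close to the ISO √2 ≈ 1.414.
In the C-series (envelope sizes, between A and B): C9 = 40 × 57 mm.

C9 (40 × 57 mm)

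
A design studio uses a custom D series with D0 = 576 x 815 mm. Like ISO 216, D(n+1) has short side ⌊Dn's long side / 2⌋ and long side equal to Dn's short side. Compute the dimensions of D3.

D1: ⌊815/2⌋ × 576 = 407 × 576 mm
D2: ⌊576/2⌋ × 407 = 288 × 407 mm
D3: ⌊407/2⌋ × 288 = 203 × 288 mm

203 × 288 mm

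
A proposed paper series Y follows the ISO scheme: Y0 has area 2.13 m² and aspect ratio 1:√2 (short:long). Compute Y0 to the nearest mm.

1227 × 1736 mm

Let the short side be w mm. Then w · w√2 = 2.13 m² = 2,130,000 mm².
w² = 2,130,000/√2, so w ≈ 1227.2 mm; long side = w√2 ≈ 1735.6 mm.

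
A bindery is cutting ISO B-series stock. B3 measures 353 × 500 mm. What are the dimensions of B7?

B4: ⌊500/2⌋ × 353 = 250 × 353 mm
B5: ⌊353/2⌋ × 250 = 176 × 250 mm
B6: ⌊250/2⌋ × 176 = 125 × 176 mm
B7: ⌊176/2⌋ × 125 = 88 × 125 mm

88 × 125 mm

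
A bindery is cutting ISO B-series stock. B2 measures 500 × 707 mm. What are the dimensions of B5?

176 × 250 mm

B3: ⌊707/2⌋ × 500 = 353 × 500 mm
B4: ⌊500/2⌋ × 353 = 250 × 353 mm
B5: ⌊353/2⌋ × 250 = 176 × 250 mm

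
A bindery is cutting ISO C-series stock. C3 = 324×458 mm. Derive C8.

57 × 81 mm

C4: ⌊458/2⌋ × 324 = 229 × 324 mm
C5: ⌊324/2⌋ × 229 = 162 × 229 mm
C6: ⌊229/2⌋ × 162 = 114 × 162 mm
C7: ⌊162/2⌋ × 114 = 81 × 114 mm
C8: ⌊114/2⌋ × 81 = 57 × 81 mm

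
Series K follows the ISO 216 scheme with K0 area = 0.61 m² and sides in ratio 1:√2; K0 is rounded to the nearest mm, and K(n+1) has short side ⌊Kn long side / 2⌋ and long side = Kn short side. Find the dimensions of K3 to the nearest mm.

232 × 328 mm

Let K0's short side be w mm. w · w√2 = 0.61 m² = 610,000 mm², so w ≈ 656.8 mm and w√2 ≈ 928.8 mm → K0 = 657 × 929 mm.
K1: ⌊929/2⌋ × 657 = 464 × 657 mm
K2: ⌊657/2⌋ × 464 = 328 × 464 mm
K3: ⌊464/2⌋ × 328 = 232 × 328 mm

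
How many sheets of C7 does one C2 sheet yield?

Each ISO step halves the sheet: 1 × C2 → 2 × C3 → 4 × C4 → 8 × C5 → …
From C2 to C7 is 5 halving steps: 2^5 = 32.

32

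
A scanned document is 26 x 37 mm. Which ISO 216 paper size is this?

Aspect ratio 37/26 ≈ 1.423 — close to the ISO √2 ≈ 1.414.
In the A-series (A0 area = 1 m²): A10 = 26 × 37 mm.

A10 (26 × 37 mm)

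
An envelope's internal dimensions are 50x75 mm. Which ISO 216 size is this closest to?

A8 (52 × 74 mm)

Aspect ratio 75/50 ≈ 1.500 (ISO target is √2 ≈ 1.414).
In the A-series (A0 area = 1 m²): A8 = 52 × 74 mm.
Off by 3 mm total — nearest standard size.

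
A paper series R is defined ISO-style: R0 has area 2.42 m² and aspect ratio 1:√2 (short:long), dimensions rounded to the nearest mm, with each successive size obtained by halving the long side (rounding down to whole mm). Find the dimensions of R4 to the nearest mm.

327 × 462 mm

Let R0's short side be w mm. w · w√2 = 2.42 m² = 2,420,000 mm², so w ≈ 1308.1 mm and w√2 ≈ 1850.0 mm → R0 = 1308 × 1850 mm.
R1: ⌊1850/2⌋ × 1308 = 925 × 1308 mm
R2: ⌊1308/2⌋ × 925 = 654 × 925 mm
R3: ⌊925/2⌋ × 654 = 462 × 654 mm
R4: ⌊654/2⌋ × 462 = 327 × 462 mm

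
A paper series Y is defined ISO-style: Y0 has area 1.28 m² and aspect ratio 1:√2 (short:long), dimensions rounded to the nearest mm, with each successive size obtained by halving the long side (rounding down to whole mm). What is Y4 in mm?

237 × 336 mm

Let Y0's short side be w mm. w · w√2 = 1.28 m² = 1,280,000 mm², so w ≈ 951.4 mm and w√2 ≈ 1345.4 mm → Y0 = 951 × 1345 mm.
Y1: ⌊1345/2⌋ × 951 = 672 × 951 mm
Y2: ⌊951/2⌋ × 672 = 475 × 672 mm
Y3: ⌊672/2⌋ × 475 = 336 × 475 mm
Y4: ⌊475/2⌋ × 336 = 237 × 336 mm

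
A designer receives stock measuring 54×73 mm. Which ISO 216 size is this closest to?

Aspect ratio 73/54 ≈ 1.352 (ISO target is √2 ≈ 1.414).
In the A-series (A0 area = 1 m²): A8 = 52 × 74 mm.
Off by 3 mm total — nearest standard size.

A8 (52 × 74 mm)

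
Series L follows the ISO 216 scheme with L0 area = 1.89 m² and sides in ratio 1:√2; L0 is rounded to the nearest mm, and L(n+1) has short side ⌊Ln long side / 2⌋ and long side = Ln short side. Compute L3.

Let L0's short side be w mm. w · w√2 = 1.89 m² = 1,890,000 mm², so w ≈ 1156.0 mm and w√2 ≈ 1634.9 mm → L0 = 1156 × 1635 mm.
L1: ⌊1635/2⌋ × 1156 = 817 × 1156 mm
L2: ⌊1156/2⌋ × 817 = 578 × 817 mm
L3: ⌊817/2⌋ × 578 = 408 × 578 mm

408 × 578 mm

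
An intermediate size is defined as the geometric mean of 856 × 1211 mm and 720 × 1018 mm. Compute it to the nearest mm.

Short side: √(856 · 720) = √616320 ≈ 785.1 → 785 mm
Long side: √(1211 · 1018) = √1232798 ≈ 1110.3 → 1110 mm

785 × 1110 mm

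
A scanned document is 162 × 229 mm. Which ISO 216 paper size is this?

Aspect ratio 229/162 ≈ 1.414 — close to the ISO √2 ≈ 1.414.
In the C-series (envelope sizes, between A and B): C5 = 162 × 229 mm.

C5 (162 × 229 mm)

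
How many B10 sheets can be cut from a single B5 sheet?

32

B5 = 176 × 250 mm; B10 = 31 × 44 mm.
Each halving step doubles the count; 5 steps from B5 to B10.
2^5 = 32.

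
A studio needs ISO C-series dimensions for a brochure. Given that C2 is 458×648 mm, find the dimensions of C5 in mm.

162 × 229 mm

C3: ⌊648/2⌋ × 458 = 324 × 458 mm
C4: ⌊458/2⌋ × 324 = 229 × 324 mm
C5: ⌊324/2⌋ × 229 = 162 × 229 mm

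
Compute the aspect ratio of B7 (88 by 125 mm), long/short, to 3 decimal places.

1.420

125 / 88 = 1.420
ISO 216 targets √2 ≈ 1.414; the +0.006 deviation is from mm rounding.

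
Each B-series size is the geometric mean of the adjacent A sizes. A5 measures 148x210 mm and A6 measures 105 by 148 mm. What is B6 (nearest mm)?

125 × 176 mm

Short side: √(148 · 105) = √15540 ≈ 124.7 → 125 mm
Long side: √(210 · 148) = √31080 ≈ 176.3 → 176 mm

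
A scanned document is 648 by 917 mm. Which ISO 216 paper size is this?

C1 (648 × 917 mm)

Aspect ratio 917/648 ≈ 1.415 — close to the ISO √2 ≈ 1.414.
In the C-series (envelope sizes, between A and B): C1 = 648 × 917 mm.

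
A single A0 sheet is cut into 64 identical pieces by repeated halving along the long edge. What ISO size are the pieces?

A6

64 = 2^6, so 6 halving steps.
A0 → A1 → … → A6 after 6 steps.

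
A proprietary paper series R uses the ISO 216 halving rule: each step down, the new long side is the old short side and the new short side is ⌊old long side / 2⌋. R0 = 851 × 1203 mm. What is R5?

R1: ⌊1203/2⌋ × 851 = 601 × 851 mm
R2: ⌊851/2⌋ × 601 = 425 × 601 mm
R3: ⌊601/2⌋ × 425 = 300 × 425 mm
R4: ⌊425/2⌋ × 300 = 212 × 300 mm
R5: ⌊300/2⌋ × 212 = 150 × 212 mm

150 × 212 mm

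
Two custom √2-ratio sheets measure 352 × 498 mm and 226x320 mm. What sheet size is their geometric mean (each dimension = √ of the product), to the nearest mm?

Short side: √(352 · 226) = √79552 ≈ 282.0 → 282 mm
Long side: √(498 · 320) = √159360 ≈ 399.2 → 399 mm

282 × 399 mm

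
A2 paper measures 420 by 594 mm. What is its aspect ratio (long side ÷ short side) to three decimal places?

594 / 420 = 1.414
Matches √2 ≈ 1.414 — the ISO 216 defining ratio.

1.414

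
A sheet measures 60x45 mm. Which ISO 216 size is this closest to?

Aspect ratio 60/45 ≈ 1.333 (ISO target is √2 ≈ 1.414).
In the B-series (B0 = 1000 × 1414 mm): B9 = 44 × 62 mm.
Off by 3 mm total — nearest standard size.

B9 (44 × 62 mm)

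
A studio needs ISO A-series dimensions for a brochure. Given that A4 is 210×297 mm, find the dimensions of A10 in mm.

A5: ⌊297/2⌋ × 210 = 148 × 210 mm
A6: ⌊210/2⌋ × 148 = 105 × 148 mm
A7: ⌊148/2⌋ × 105 = 74 × 105 mm
A8: ⌊105/2⌋ × 74 = 52 × 74 mm
A9: ⌊74/2⌋ × 52 = 37 × 52 mm
A10: ⌊52/2⌋ × 37 = 26 × 37 mm

26 × 37 mm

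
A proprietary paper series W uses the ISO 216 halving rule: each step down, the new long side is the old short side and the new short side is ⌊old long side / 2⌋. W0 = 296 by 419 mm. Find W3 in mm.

104 × 148 mm

W1: ⌊419/2⌋ × 296 = 209 × 296 mm
W2: ⌊296/2⌋ × 209 = 148 × 209 mm
W3: ⌊209/2⌋ × 148 = 104 × 148 mm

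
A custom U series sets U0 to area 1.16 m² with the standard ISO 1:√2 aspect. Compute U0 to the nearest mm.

Let the short side be w mm. Then w · w√2 = 1.16 m² = 1,160,000 mm².
w² = 1,160,000/√2, so w ≈ 905.7 mm; long side = w√2 ≈ 1280.8 mm.

906 × 1281 mm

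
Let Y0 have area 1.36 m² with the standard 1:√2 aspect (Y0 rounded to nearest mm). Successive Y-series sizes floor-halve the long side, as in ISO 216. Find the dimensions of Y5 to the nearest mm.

Let Y0's short side be w mm. w · w√2 = 1.36 m² = 1,360,000 mm², so w ≈ 980.6 mm and w√2 ≈ 1386.8 mm → Y0 = 981 × 1387 mm.
Y1: ⌊1387/2⌋ × 981 = 693 × 981 mm
Y2: ⌊981/2⌋ × 693 = 490 × 693 mm
Y3: ⌊693/2⌋ × 490 = 346 × 490 mm
Y4: ⌊490/2⌋ × 346 = 245 × 346 mm
Y5: ⌊346/2⌋ × 245 = 173 × 245 mm

173 × 245 mm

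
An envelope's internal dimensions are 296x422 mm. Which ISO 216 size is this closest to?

A3 (297 × 420 mm)

Aspect ratio 422/296 ≈ 1.426 — close to the ISO √2 ≈ 1.414.
In the A-series (A0 area = 1 m²): A3 = 297 × 420 mm.
Off by 3 mm total — nearest standard size.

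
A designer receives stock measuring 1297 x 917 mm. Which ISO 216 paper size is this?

C0 (917 × 1297 mm)

Aspect ratio 1297/917 ≈ 1.414 — close to the ISO √2 ≈ 1.414.
In the C-series (envelope sizes, between A and B): C0 = 917 × 1297 mm.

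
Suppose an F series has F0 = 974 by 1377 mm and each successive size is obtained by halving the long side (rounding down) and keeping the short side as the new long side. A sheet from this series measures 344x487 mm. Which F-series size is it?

F3

F0: 974 × 1377 mm
F1: 688 × 974 mm
F2: 487 × 688 mm
F3: 344 × 487 mm
F4: 243 × 344 mm
→ matches F3.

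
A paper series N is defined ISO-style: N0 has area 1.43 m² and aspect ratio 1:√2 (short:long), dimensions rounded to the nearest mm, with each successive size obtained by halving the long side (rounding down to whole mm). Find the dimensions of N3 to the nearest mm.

355 × 503 mm

Let N0's short side be w mm. w · w√2 = 1.43 m² = 1,430,000 mm², so w ≈ 1005.6 mm and w√2 ≈ 1422.1 mm → N0 = 1006 × 1422 mm.
N1: ⌊1422/2⌋ × 1006 = 711 × 1006 mm
N2: ⌊1006/2⌋ × 711 = 503 × 711 mm
N3: ⌊711/2⌋ × 503 = 355 × 503 mm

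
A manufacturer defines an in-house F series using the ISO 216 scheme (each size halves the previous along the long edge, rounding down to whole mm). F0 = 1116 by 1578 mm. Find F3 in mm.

394 × 558 mm

F1: ⌊1578/2⌋ × 1116 = 789 × 1116 mm
F2: ⌊1116/2⌋ × 789 = 558 × 789 mm
F3: ⌊789/2⌋ × 558 = 394 × 558 mm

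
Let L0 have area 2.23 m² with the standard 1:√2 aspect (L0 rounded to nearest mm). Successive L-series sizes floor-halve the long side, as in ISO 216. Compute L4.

Let L0's short side be w mm. w · w√2 = 2.23 m² = 2,230,000 mm², so w ≈ 1255.7 mm and w√2 ≈ 1775.9 mm → L0 = 1256 × 1776 mm.
L1: ⌊1776/2⌋ × 1256 = 888 × 1256 mm
L2: ⌊1256/2⌋ × 888 = 628 × 888 mm
L3: ⌊888/2⌋ × 628 = 444 × 628 mm
L4: ⌊628/2⌋ × 444 = 314 × 444 mm

314 × 444 mm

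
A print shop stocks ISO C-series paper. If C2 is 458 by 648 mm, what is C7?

81 × 114 mm

C3: ⌊648/2⌋ × 458 = 324 × 458 mm
C4: ⌊458/2⌋ × 324 = 229 × 324 mm
C5: ⌊324/2⌋ × 229 = 162 × 229 mm
C6: ⌊229/2⌋ × 162 = 114 × 162 mm
C7: ⌊162/2⌋ × 114 = 81 × 114 mm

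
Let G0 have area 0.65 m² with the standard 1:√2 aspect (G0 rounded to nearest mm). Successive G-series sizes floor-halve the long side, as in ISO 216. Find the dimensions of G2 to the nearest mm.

Let G0's short side be w mm. w · w√2 = 0.65 m² = 650,000 mm², so w ≈ 678.0 mm and w√2 ≈ 958.8 mm → G0 = 678 × 959 mm.
G1: ⌊959/2⌋ × 678 = 479 × 678 mm
G2: ⌊678/2⌋ × 479 = 339 × 479 mm

339 × 479 mm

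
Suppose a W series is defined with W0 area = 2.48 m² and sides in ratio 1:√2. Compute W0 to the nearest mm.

1324 × 1873 mm

Let the short side be w mm. Then w · w√2 = 2.48 m² = 2,480,000 mm².
w² = 2,480,000/√2, so w ≈ 1324.2 mm; long side = w√2 ≈ 1872.8 mm.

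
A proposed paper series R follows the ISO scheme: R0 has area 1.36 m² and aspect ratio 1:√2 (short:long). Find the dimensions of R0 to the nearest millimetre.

Let the short side be w mm. Then w · w√2 = 1.36 m² = 1,360,000 mm².
w² = 1,360,000/√2, so w ≈ 980.6 mm; long side = w√2 ≈ 1386.8 mm.

981 × 1387 mm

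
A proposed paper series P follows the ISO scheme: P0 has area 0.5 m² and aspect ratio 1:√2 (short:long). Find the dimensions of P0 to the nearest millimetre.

595 × 841 mm

Let the short side be w mm. Then w · w√2 = 0.5 m² = 500,000 mm².
w² = 500,000/√2, so w ≈ 594.6 mm; long side = w√2 ≈ 840.9 mm.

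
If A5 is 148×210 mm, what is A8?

52 × 74 mm

A6: ⌊210/2⌋ × 148 = 105 × 148 mm
A7: ⌊148/2⌋ × 105 = 74 × 105 mm
A8: ⌊105/2⌋ × 74 = 52 × 74 mm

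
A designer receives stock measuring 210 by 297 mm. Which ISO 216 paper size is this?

A4 (210 × 297 mm)

Aspect ratio 297/210 ≈ 1.414 — close to the ISO √2 ≈ 1.414.
In the A-series (A0 area = 1 m²): A4 = 210 × 297 mm.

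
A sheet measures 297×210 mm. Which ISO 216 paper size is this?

A4 (210 × 297 mm)

Aspect ratio 297/210 ≈ 1.414 — close to the ISO √2 ≈ 1.414.
In the A-series (A0 area = 1 m²): A4 = 210 × 297 mm.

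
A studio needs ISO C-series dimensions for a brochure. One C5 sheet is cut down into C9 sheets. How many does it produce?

16

C5 = 162 × 229 mm; C9 = 40 × 57 mm.
Each halving step doubles the count; 4 steps from C5 to C9.
2^4 = 16.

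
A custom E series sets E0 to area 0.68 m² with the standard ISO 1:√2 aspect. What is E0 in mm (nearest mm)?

Let the short side be w mm. Then w · w√2 = 0.68 m² = 680,000 mm².
w² = 680,000/√2, so w ≈ 693.4 mm; long side = w√2 ≈ 980.6 mm.

693 × 981 mm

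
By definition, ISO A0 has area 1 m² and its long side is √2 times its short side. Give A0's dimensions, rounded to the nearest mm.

841 × 1189 mm

Let the short side be w mm. Then the long side is w√2 and w · w√2 = 10⁶ mm².
w² = 10⁶/√2, so w = 1000 / 2^(1/4) ≈ 840.9 mm; long side = 1000 · 2^(1/4) ≈ 1189.2 mm.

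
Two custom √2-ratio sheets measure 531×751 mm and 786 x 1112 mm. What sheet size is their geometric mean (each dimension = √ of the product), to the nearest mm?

Short side: √(531 · 786) = √417366 ≈ 646.0 → 646 mm
Long side: √(751 · 1112) = √835112 ≈ 913.8 → 914 mm

646 × 914 mm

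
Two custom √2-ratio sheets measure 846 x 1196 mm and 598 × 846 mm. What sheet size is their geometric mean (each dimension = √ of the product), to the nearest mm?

711 × 1006 mm

Short side: √(846 · 598) = √505908 ≈ 711.3 → 711 mm
Long side: √(1196 · 846) = √1011816 ≈ 1005.9 → 1006 mm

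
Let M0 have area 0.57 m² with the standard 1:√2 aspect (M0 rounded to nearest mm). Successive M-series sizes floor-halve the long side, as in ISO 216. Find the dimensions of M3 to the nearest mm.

224 × 317 mm

Let M0's short side be w mm. w · w√2 = 0.57 m² = 570,000 mm², so w ≈ 634.9 mm and w√2 ≈ 897.8 mm → M0 = 635 × 898 mm.
M1: ⌊898/2⌋ × 635 = 449 × 635 mm
M2: ⌊635/2⌋ × 449 = 317 × 449 mm
M3: ⌊449/2⌋ × 317 = 224 × 317 mm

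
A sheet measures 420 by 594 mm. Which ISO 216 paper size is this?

Aspect ratio 594/420 ≈ 1.414 — close to the ISO √2 ≈ 1.414.
In the A-series (A0 area = 1 m²): A2 = 420 × 594 mm.

A2 (420 × 594 mm)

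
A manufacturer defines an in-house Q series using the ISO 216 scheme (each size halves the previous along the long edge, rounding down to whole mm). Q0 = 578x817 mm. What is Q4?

144 × 204 mm

Q1: ⌊817/2⌋ × 578 = 408 × 578 mm
Q2: ⌊578/2⌋ × 408 = 289 × 408 mm
Q3: ⌊408/2⌋ × 289 = 204 × 289 mm
Q4: ⌊289/2⌋ × 204 = 144 × 204 mm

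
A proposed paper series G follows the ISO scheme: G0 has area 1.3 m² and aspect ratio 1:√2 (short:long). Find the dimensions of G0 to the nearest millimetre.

Let the short side be w mm. Then w · w√2 = 1.3 m² = 1,300,000 mm².
w² = 1,300,000/√2, so w ≈ 958.8 mm; long side = w√2 ≈ 1355.9 mm.

959 × 1356 mm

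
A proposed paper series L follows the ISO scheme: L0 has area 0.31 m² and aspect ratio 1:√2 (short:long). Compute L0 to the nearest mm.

Let the short side be w mm. Then w · w√2 = 0.31 m² = 310,000 mm².
w² = 310,000/√2, so w ≈ 468.2 mm; long side = w√2 ≈ 662.1 mm.

468 × 662 mm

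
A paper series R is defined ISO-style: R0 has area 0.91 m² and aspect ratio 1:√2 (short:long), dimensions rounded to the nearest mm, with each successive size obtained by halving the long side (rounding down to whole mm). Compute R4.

200 × 283 mm

Let R0's short side be w mm. w · w√2 = 0.91 m² = 910,000 mm², so w ≈ 802.2 mm and w√2 ≈ 1134.4 mm → R0 = 802 × 1134 mm.
R1: ⌊1134/2⌋ × 802 = 567 × 802 mm
R2: ⌊802/2⌋ × 567 = 401 × 567 mm
R3: ⌊567/2⌋ × 401 = 283 × 401 mm
R4: ⌊401/2⌋ × 283 = 200 × 283 mm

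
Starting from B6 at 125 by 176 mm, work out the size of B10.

B7: ⌊176/2⌋ × 125 = 88 × 125 mm
B8: ⌊125/2⌋ × 88 = 62 × 88 mm
B9: ⌊88/2⌋ × 62 = 44 × 62 mm
B10: ⌊62/2⌋ × 44 = 31 × 44 mm

31 × 44 mm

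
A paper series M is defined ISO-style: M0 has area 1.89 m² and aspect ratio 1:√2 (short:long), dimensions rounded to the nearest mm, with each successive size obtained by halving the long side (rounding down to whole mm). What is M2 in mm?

Let M0's short side be w mm. w · w√2 = 1.89 m² = 1,890,000 mm², so w ≈ 1156.0 mm and w√2 ≈ 1634.9 mm → M0 = 1156 × 1635 mm.
M1: ⌊1635/2⌋ × 1156 = 817 × 1156 mm
M2: ⌊1156/2⌋ × 817 = 578 × 817 mm

578 × 817 mm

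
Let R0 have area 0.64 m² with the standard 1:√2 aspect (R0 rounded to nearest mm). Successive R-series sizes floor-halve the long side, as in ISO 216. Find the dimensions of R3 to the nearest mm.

237 × 336 mm

Let R0's short side be w mm. w · w√2 = 0.64 m² = 640,000 mm², so w ≈ 672.7 mm and w√2 ≈ 951.4 mm → R0 = 673 × 951 mm.
R1: ⌊951/2⌋ × 673 = 475 × 673 mm
R2: ⌊673/2⌋ × 475 = 336 × 475 mm
R3: ⌊475/2⌋ × 336 = 237 × 336 mm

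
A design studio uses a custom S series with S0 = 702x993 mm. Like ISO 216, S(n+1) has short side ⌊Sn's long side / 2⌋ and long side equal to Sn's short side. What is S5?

S1 = 496 × 702 mm (from S0 by 1 halving).
S2: ⌊702/2⌋ × 496 = 351 × 496 mm
S3: ⌊496/2⌋ × 351 = 248 × 351 mm
S4: ⌊351/2⌋ × 248 = 175 × 248 mm
S5: ⌊248/2⌋ × 175 = 124 × 175 mm

124 × 175 mm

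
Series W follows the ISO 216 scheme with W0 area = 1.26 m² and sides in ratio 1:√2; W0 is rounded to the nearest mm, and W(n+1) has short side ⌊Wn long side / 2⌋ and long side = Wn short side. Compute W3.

Let W0's short side be w mm. w · w√2 = 1.26 m² = 1,260,000 mm², so w ≈ 943.9 mm and w√2 ≈ 1334.9 mm → W0 = 944 × 1335 mm.
W1: ⌊1335/2⌋ × 944 = 667 × 944 mm
W2: ⌊944/2⌋ × 667 = 472 × 667 mm
W3: ⌊667/2⌋ × 472 = 333 × 472 mm

333 × 472 mm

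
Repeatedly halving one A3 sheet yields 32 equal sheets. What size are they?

32 = 2^5, so 5 halving steps.
A3 → A4 → … → A8 after 5 steps.

A8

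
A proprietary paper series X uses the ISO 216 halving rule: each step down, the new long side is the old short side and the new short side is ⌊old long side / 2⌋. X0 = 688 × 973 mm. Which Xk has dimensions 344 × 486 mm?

X0: 688 × 973 mm
X1: 486 × 688 mm
X2: 344 × 486 mm
X3: 243 × 344 mm
→ matches X2.

X2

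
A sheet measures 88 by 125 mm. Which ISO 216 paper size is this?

Aspect ratio 125/88 ≈ 1.420 — close to the ISO √2 ≈ 1.414.
In the B-series (B0 = 1000 × 1414 mm): B7 = 88 × 125 mm.

B7 (88 × 125 mm)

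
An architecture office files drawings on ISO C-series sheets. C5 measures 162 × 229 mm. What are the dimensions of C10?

C6: ⌊229/2⌋ × 162 = 114 × 162 mm
C7: ⌊162/2⌋ × 114 = 81 × 114 mm
C8: ⌊114/2⌋ × 81 = 57 × 81 mm
C9: ⌊81/2⌋ × 57 = 40 × 57 mm
C10: ⌊57/2⌋ × 40 = 28 × 40 mm

28 × 40 mm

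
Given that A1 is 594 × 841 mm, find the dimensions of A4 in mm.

210 × 297 mm

A2: ⌊841/2⌋ × 594 = 420 × 594 mm
A3: ⌊594/2⌋ × 420 = 297 × 420 mm
A4: ⌊420/2⌋ × 297 = 210 × 297 mm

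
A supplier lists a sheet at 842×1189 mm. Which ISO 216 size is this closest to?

A0 (841 × 1189 mm)

Aspect ratio 1189/842 ≈ 1.412 — close to the ISO √2 ≈ 1.414.
In the A-series (A0 area = 1 m²): A0 = 841 × 1189 mm.
Off by 1 mm total — nearest standard size.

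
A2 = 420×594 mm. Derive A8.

52 × 74 mm

A3: ⌊594/2⌋ × 420 = 297 × 420 mm
A4: ⌊420/2⌋ × 297 = 210 × 297 mm
A5: ⌊297/2⌋ × 210 = 148 × 210 mm
A6: ⌊210/2⌋ × 148 = 105 × 148 mm
A7: ⌊148/2⌋ × 105 = 74 × 105 mm
A8: ⌊105/2⌋ × 74 = 52 × 74 mm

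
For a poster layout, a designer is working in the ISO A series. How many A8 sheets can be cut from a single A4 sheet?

16

Each ISO step halves the sheet: 1 × A4 → 2 × A5 → 4 × A6 → 8 × A7 → …
From A4 to A8 is 4 halving steps: 2^4 = 16.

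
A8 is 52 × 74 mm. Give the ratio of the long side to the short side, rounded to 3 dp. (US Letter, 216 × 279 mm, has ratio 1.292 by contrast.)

1.423

74 / 52 = 1.423
ISO 216 targets √2 ≈ 1.414; the +0.009 deviation is from mm rounding.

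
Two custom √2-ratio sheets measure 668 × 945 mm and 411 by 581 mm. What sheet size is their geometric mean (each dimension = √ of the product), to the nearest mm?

524 × 741 mm

Short side: √(668 · 411) = √274548 ≈ 524.0 → 524 mm
Long side: √(945 · 581) = √549045 ≈ 741.0 → 741 mm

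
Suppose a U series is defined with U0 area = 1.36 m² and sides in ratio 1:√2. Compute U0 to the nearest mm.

981 × 1387 mm

Let the short side be w mm. Then w · w√2 = 1.36 m² = 1,360,000 mm².
w² = 1,360,000/√2, so w ≈ 980.6 mm; long side = w√2 ≈ 1386.8 mm.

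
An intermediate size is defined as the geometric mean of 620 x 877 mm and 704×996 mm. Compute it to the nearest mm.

Short side: √(620 · 704) = √436480 ≈ 660.7 → 661 mm
Long side: √(877 · 996) = √873492 ≈ 934.6 → 935 mm

661 × 935 mm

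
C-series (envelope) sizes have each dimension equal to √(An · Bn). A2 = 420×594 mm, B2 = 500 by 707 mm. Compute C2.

458 × 648 mm

Short side: √(420 · 500) = √210000 ≈ 458.3 → 458 mm
Long side: √(594 · 707) = √419958 ≈ 648.0 → 648 mm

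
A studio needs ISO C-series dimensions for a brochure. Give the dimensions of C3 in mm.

324 × 458 mm

C0 = 917 × 1297 mm (C0 is the geometric mean of A0 and B0, aspect 1:√2).
C1: ⌊1297/2⌋ × 917 = 648 × 917 mm
C2: ⌊917/2⌋ × 648 = 458 × 648 mm
C3: ⌊648/2⌋ × 458 = 324 × 458 mm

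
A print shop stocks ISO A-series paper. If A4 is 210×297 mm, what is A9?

37 × 52 mm

A5: ⌊297/2⌋ × 210 = 148 × 210 mm
A6: ⌊210/2⌋ × 148 = 105 × 148 mm
A7: ⌊148/2⌋ × 105 = 74 × 105 mm
A8: ⌊105/2⌋ × 74 = 52 × 74 mm
A9: ⌊74/2⌋ × 52 = 37 × 52 mm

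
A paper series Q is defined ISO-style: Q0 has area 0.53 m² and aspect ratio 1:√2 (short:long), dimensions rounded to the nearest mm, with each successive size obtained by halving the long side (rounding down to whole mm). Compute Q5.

Let Q0's short side be w mm. w · w√2 = 0.53 m² = 530,000 mm², so w ≈ 612.2 mm and w√2 ≈ 865.8 mm → Q0 = 612 × 866 mm.
Q1: ⌊866/2⌋ × 612 = 433 × 612 mm
Q2: ⌊612/2⌋ × 433 = 306 × 433 mm
Q3: ⌊433/2⌋ × 306 = 216 × 306 mm
Q4: ⌊306/2⌋ × 216 = 153 × 216 mm
Q5: ⌊216/2⌋ × 153 = 108 × 153 mm

108 × 153 mm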